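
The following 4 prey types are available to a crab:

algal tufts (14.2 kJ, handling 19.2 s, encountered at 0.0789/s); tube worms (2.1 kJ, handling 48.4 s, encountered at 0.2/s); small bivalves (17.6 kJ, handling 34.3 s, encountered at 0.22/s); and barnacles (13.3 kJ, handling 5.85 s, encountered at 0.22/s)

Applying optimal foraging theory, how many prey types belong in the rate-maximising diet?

E/h in descending order: barnacles 2.27, algal tufts 0.74, small bivalves 0.513, tube worms 0.0434 kJ/s. The optimal diet is the largest prefix of this list for which every included type satisfies E_i/h_i > R on the types above it.
Rate on top 1: 1.279. algal tufts: 0.74 < 1.279 → exclude; stop.
Optimal diet: barnacles — 1 of 4 types.

1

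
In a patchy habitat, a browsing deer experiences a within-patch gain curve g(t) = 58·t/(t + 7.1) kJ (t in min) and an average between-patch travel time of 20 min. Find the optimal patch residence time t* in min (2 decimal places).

Optimal t* satisfies g'(t*) = g(t*)/(T + t*).
g'(t) = 58·7.1/(t + 7.1)². Setting 58·7.1/(t+7.1)² = 58t/[(t+7.1)(20+t)] gives 7.1(20+t) = t(t+7.1), so t² = 7.1×20 = 142.
t* = √142 = 11.92 min.

11.92 min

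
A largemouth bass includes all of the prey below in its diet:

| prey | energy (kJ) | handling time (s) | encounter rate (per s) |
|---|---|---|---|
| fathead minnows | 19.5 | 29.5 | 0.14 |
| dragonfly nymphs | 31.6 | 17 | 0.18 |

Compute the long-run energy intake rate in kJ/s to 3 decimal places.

1.028 kJ/s

R = (0.14×19.5 + 0.18×31.6) / (1 + 0.14×29.5 + 0.18×17) = 8.418/8.19 = 1.028 kJ/s.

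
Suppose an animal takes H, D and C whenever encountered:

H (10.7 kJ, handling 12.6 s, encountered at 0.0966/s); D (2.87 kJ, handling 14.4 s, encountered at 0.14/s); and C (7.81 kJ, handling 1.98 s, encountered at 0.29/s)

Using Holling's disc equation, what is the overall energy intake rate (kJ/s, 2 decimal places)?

Energy encountered per unit search time: 0.0966×10.7 + 0.14×2.87 + 0.29×7.81 = 3.7 kJ/s.
Handling time per unit search time: 0.0966×12.6 + 0.14×14.4 + 0.29×1.98 = 3.807.
Rate = 3.7/(1 + 3.807) = 0.7697 kJ/s.

0.77 kJ/s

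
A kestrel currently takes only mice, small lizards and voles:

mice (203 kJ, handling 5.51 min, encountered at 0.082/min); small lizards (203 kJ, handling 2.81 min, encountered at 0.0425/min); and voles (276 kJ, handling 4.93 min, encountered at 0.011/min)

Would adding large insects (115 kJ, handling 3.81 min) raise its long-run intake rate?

Current rate: (0.082×203 + 0.0425×203 + 0.011×276)/(1 + 0.082×5.51 + 0.0425×2.81 + 0.011×4.93) = 17.42 kJ/min.
large insects: E/h = 115/3.81 = 30.18 kJ/min.
30.18 > 17.42, so adding large insects raises the average — include it.

Yes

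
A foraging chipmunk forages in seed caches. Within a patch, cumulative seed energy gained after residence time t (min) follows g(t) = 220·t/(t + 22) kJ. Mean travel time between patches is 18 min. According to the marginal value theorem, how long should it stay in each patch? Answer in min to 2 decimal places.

Optimal t* satisfies g'(t*) = g(t*)/(T + t*).
g'(t) = 220·22/(t + 22)². Setting 220·22/(t+22)² = 220t/[(t+22)(18+t)] gives 22(18+t) = t(t+22), so t² = 22×18 = 396.
t* = √396 = 19.9 min.

19.90 min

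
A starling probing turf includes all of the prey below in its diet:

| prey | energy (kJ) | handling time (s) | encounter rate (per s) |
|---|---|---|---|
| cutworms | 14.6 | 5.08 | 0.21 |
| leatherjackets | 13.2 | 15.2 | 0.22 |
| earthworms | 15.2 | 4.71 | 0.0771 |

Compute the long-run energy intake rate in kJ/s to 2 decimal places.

1.24 kJ/s

R = (0.21×14.6 + 0.22×13.2 + 0.0771×15.2) / (1 + 0.21×5.08 + 0.22×15.2 + 0.0771×4.71) = 7.142/5.774 = 1.237 kJ/s.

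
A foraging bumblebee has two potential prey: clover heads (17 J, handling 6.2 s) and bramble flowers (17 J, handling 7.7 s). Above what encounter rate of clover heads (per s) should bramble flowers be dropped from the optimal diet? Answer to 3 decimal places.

0.667 per s

Drop bramble flowers once their profitability E₂/h₂ falls below the rate achievable on clover heads alone: E₂/h₂ = λE₁/(1 + λh₁).
Solve for λ: λE₁h₂ = E₂(1 + λh₁) → λ(E₁h₂ − E₂h₁) = E₂ → λ = E₂/(E₁h₂ − E₂h₁).
λ = 17/(17×7.7 − 17×6.2) = 17/25.5 = 0.6667 per s.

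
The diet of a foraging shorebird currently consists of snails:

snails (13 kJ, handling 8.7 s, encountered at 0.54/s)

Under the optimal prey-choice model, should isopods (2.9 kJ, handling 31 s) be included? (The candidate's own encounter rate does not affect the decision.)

No

Intake rate on the current diet: R = (0.54×13) / (1 + 0.54×8.7) = 7.02/5.698 = 1.232 kJ/s.
Profitability of isopods: 2.9/31 = 0.09355 kJ/s.
0.09355 < 1.232, so adding isopods would lower the average — exclude it.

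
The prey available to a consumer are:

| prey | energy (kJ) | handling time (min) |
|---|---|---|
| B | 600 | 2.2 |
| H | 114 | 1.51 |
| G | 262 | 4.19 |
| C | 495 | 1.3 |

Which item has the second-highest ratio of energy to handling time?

B

In descending order of E/h:
C: 495/1.3 = 381 kJ/min
B: 600/2.2 = 273 kJ/min
H: 114/1.51 = 75.5 kJ/min
G: 262/4.19 = 62.5 kJ/min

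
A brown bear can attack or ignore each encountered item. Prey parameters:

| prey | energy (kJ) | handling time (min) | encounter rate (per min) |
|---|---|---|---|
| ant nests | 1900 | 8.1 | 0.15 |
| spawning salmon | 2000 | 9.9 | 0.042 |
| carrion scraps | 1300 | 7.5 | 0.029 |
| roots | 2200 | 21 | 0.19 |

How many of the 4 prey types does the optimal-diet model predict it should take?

3

E/h in descending order: ant nests 235, spawning salmon 202, carrion scraps 173, roots 105 kJ/min. The optimal diet is the largest prefix of this list for which every included type satisfies E_i/h_i > R on the types above it.
Rate on top 1: 128.7. spawning salmon: 202 > 128.7 → include.
Rate on top 2: 140.3. carrion scraps: 173 > 140.3 → include.
Rate on top 3: 142.8. roots: 105 < 142.8 → exclude; stop.
Optimal diet: ant nests, spawning salmon, carrion scraps — 3 of 4 types.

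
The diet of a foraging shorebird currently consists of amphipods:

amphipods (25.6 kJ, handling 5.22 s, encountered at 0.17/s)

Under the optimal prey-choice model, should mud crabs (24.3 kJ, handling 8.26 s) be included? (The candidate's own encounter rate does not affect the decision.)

Current rate: (0.17×25.6)/(1 + 0.17×5.22) = 2.306 kJ/s.
mud crabs: E/h = 24.3/8.26 = 2.942 kJ/s.
Since 2.942 > R, including mud crabs increases the long-run rate.

Yes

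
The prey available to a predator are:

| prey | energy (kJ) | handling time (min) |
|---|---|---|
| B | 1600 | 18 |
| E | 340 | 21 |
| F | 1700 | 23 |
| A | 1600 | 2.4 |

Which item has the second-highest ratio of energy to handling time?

In descending order of E/h:
A: 1600/2.4 = 667 kJ/min
B: 1600/18 = 88.9 kJ/min
F: 1700/23 = 73.9 kJ/min
E: 340/21 = 16.2 kJ/min

B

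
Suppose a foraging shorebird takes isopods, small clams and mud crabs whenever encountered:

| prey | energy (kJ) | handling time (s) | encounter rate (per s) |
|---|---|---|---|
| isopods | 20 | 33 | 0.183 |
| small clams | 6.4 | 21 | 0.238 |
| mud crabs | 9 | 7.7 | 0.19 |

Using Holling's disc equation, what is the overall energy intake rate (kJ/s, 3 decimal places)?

0.511 kJ/s

R = Σλ_iE_i / (1 + Σλ_ih_i)
Numerator: 0.183×20 + 0.238×6.4 + 0.19×9 = 6.893
Denominator: 1 + 0.183×33 + 0.238×21 + 0.19×7.7 = 13.5
R = 6.893/13.5 = 0.5106 kJ/s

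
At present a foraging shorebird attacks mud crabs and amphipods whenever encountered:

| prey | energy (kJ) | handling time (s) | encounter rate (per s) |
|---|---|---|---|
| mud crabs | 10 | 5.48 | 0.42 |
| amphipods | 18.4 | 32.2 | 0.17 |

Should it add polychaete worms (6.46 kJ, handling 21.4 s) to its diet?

Intake rate on the current diet: R = (0.42×10 + 0.17×18.4) / (1 + 0.42×5.48 + 0.17×32.2) = 7.328/8.776 = 0.835 kJ/s.
Profitability of polychaete worms: 6.46/21.4 = 0.3019 kJ/s.
Since 0.3019 < R, time spent handling polychaete worms is better spent searching.

No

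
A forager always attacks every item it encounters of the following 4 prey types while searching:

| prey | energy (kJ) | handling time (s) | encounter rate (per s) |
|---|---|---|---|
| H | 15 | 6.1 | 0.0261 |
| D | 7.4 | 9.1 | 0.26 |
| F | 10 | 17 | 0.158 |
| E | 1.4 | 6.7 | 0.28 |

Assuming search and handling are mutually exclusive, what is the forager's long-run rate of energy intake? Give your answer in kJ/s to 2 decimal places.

R = (0.0261×15 + 0.26×7.4 + 0.158×10 + 0.28×1.4) / (1 + 0.0261×6.1 + 0.26×9.1 + 0.158×17 + 0.28×6.7) = 4.288/8.087 = 0.5302 kJ/s.

0.53 kJ/s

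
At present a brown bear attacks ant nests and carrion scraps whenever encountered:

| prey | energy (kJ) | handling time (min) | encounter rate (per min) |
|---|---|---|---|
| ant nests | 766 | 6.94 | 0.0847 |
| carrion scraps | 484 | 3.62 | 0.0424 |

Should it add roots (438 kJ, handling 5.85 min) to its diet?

Intake rate on the current diet: R = (0.0847×766 + 0.0424×484) / (1 + 0.0847×6.94 + 0.0424×3.62) = 85.4/1.741 = 49.04 kJ/min.
roots: E/h = 438/5.85 = 74.87 kJ/min.
Since 74.87 > R, including roots increases the long-run rate.

Yes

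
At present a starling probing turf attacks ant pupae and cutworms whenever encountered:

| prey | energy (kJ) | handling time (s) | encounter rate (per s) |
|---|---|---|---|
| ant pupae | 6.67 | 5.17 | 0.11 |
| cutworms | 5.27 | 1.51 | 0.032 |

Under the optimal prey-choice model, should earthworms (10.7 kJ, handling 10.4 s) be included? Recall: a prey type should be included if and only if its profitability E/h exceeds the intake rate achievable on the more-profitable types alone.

Yes

On ant pupae and cutworms alone, R = ΣλE/(1+Σλh) = 0.9023/1.617 = 0.558 kJ/s.
earthworms: E/h = 10.7/10.4 = 1.029 kJ/s.
1.029 > 0.558, so adding earthworms raises the average — include it.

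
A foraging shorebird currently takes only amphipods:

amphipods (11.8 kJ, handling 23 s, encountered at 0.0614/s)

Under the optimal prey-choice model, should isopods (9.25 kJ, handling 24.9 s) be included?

Yes

Current rate: (0.0614×11.8)/(1 + 0.0614×23) = 0.3004 kJ/s.
isopods: E/h = 9.25/24.9 = 0.3715 kJ/s.
Since 0.3715 > R, including isopods increases the long-run rate.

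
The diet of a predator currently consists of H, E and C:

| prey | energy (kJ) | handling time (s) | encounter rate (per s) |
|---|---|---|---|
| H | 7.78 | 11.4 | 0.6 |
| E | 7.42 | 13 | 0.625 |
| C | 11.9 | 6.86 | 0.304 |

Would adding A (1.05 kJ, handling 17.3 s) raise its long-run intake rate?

No

Current rate: (0.6×7.78 + 0.625×7.42 + 0.304×11.9)/(1 + 0.6×11.4 + 0.625×13 + 0.304×6.86) = 0.7159 kJ/s.
A: E/h = 1.05/17.3 = 0.06069 kJ/s.
0.06069 < 0.7159, so adding A would lower the average — exclude it.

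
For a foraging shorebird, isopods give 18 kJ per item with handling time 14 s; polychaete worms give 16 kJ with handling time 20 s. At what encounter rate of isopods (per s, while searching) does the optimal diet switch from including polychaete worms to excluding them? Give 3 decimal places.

At the threshold, the rate on isopods alone equals the profitability of polychaete worms: λ·18/(1 + λ·14) = 16/20 = 0.8.
Rearranging, λ(18 − 0.8×14) = 0.8, so λ = 0.8/6.8 = 0.1176 per s.

0.118 per s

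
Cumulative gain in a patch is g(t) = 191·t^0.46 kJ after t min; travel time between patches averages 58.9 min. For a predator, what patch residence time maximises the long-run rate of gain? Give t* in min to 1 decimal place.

50.2 min

Maximise g(t)/(T+t): set derivative to zero → g'(t)(T+t) = g(t).
g'(t) = 0.46·191·t^-0.54. Setting 0.46·191·t^-0.54 = 191·t^0.46/(58.9+t) gives 0.46(58.9+t) = t, so 0.54·t = 0.46×58.9.
t* = 0.46×58.9/0.54 = 50.17 min.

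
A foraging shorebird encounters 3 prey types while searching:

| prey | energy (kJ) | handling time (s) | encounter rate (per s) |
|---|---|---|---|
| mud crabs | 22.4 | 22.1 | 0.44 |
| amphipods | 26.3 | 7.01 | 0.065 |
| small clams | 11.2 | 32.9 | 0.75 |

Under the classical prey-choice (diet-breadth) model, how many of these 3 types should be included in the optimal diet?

1

Rank by E/h (kJ/s): amphipods 3.75, mud crabs 1.01, small clams 0.34. Include each in turn until the next type's E/h falls below the running intake rate.
Rate on top 1: 1.174. mud crabs: 1.01 < 1.174 → exclude; stop.
Optimal diet: amphipods — 1 of 3 types.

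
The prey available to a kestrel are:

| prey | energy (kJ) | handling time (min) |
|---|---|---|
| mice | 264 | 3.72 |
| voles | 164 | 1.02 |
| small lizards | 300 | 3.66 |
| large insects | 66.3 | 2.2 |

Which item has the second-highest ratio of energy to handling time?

Profitability E/h (kJ/min): mice = 264/3.72 = 71, voles = 164/1.02 = 161, small lizards = 300/3.66 = 82, large insects = 66.3/2.2 = 30.1.
Ranked: voles > small lizards > mice > large insects.

small lizards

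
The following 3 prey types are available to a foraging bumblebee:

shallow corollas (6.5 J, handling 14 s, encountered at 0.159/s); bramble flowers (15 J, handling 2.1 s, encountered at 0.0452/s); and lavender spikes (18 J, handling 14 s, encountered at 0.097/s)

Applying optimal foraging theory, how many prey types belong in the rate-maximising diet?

Rank by E/h (J/s): bramble flowers 7.14, lavender spikes 1.29, shallow corollas 0.464. Include each in turn until the next type's E/h falls below the running intake rate.
Rate on top 1: 0.6192. lavender spikes: 1.29 > 0.6192 → include.
Rate on top 2: 0.9882. shallow corollas: 0.464 < 0.9882 → exclude; stop.
Optimal diet: bramble flowers, lavender spikes — 2 of 3 types.

2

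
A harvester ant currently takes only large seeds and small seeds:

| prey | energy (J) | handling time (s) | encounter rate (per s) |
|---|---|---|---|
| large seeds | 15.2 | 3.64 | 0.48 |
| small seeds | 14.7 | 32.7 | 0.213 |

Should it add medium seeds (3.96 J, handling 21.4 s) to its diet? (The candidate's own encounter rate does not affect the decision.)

No

Intake rate on the current diet: R = (0.48×15.2 + 0.213×14.7) / (1 + 0.48×3.64 + 0.213×32.7) = 10.43/9.712 = 1.074 J/s.
medium seeds: E/h = 3.96/21.4 = 0.185 J/s.
Since 0.185 < R, time spent handling medium seeds is better spent searching.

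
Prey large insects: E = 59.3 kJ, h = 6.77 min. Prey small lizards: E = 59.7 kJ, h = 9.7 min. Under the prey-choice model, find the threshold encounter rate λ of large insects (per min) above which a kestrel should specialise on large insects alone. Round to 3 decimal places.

0.349 per min

The zero-one rule: include small lizards iff E₂/h₂ > λE₁/(1+λh₁). Equality gives the switch point.
λE₁h₂ = E₂ + λE₂h₁ ⇒ λ = E₂/(E₁h₂ − E₂h₁) = 59.7/(575.2 − 404.2) = 0.349 per min.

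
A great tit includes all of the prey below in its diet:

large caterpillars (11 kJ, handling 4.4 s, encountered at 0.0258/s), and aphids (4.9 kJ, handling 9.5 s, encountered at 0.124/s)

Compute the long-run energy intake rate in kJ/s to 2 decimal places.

Energy encountered per unit search time: 0.0258×11 + 0.124×4.9 = 0.8914 kJ/s.
Handling time per unit search time: 0.0258×4.4 + 0.124×9.5 = 1.292.
Rate = 0.8914/(1 + 1.292) = 0.389 kJ/s.

0.39 kJ/s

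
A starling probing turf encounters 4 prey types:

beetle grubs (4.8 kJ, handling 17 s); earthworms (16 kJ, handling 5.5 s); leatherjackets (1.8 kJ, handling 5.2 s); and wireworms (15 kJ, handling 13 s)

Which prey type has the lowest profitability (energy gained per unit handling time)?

Profitability E/h (kJ/s): beetle grubs = 4.8/17 = 0.282, earthworms = 16/5.5 = 2.91, leatherjackets = 1.8/5.2 = 0.346, wireworms = 15/13 = 1.15.
Ranked: earthworms > wireworms > leatherjackets > beetle grubs.

beetle grubs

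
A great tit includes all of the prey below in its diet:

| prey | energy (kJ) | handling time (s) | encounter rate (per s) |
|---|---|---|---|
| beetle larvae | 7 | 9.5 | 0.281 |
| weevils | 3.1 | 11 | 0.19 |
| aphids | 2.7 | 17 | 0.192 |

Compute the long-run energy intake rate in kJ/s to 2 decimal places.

R = (0.281×7 + 0.19×3.1 + 0.192×2.7) / (1 + 0.281×9.5 + 0.19×11 + 0.192×17) = 3.074/9.024 = 0.3407 kJ/s.

0.34 kJ/s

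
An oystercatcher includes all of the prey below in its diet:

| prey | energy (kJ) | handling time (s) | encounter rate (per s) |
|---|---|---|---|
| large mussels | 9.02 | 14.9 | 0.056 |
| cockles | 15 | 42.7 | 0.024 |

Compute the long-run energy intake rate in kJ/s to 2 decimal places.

0.30 kJ/s

R = Σλ_iE_i / (1 + Σλ_ih_i)
Numerator: 0.056×9.02 + 0.024×15 = 0.8651
Denominator: 1 + 0.056×14.9 + 0.024×42.7 = 2.859
R = 0.8651/2.859 = 0.3026 kJ/s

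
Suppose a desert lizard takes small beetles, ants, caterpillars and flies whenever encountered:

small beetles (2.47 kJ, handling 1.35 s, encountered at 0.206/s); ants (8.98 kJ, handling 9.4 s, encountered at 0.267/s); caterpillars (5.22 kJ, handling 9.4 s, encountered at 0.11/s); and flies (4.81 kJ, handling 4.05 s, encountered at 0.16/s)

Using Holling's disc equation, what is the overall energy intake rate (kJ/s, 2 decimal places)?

R = Σλ_iE_i / (1 + Σλ_ih_i)
Numerator: 0.206×2.47 + 0.267×8.98 + 0.11×5.22 + 0.16×4.81 = 4.25
Denominator: 1 + 0.206×1.35 + 0.267×9.4 + 0.11×9.4 + 0.16×4.05 = 5.47
R = 4.25/5.47 = 0.777 kJ/s

0.78 kJ/s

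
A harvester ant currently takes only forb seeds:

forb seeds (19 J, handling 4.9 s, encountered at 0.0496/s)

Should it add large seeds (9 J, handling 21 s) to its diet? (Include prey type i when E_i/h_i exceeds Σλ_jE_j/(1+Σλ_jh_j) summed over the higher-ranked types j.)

Current rate: (0.0496×19)/(1 + 0.0496×4.9) = 0.7581 J/s.
large seeds: E/h = 9/21 = 0.4286 J/s.
Since 0.4286 < R, time spent handling large seeds is better spent searching.

No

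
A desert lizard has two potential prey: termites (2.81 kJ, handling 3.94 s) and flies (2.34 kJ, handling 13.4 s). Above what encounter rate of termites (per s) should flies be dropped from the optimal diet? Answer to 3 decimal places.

Drop flies once their profitability E₂/h₂ falls below the rate achievable on termites alone: E₂/h₂ = λE₁/(1 + λh₁).
Solve for λ: λE₁h₂ = E₂(1 + λh₁) → λ(E₁h₂ − E₂h₁) = E₂ → λ = E₂/(E₁h₂ − E₂h₁).
λ = 2.34/(2.81×13.4 − 2.34×3.94) = 2.34/28.43 = 0.08229 per s.

0.082 per s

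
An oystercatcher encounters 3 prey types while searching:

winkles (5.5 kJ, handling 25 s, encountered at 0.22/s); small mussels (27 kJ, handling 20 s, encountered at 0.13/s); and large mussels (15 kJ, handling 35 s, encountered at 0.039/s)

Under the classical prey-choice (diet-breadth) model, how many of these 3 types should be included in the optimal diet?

Profitabilities (E/h, kJ/s): small mussels 1.35, large mussels 0.429, winkles 0.22. Add prey in this order while the next type's profitability exceeds the intake rate on those already taken.
Rate on top 1: 0.975. large mussels: 0.429 < 0.975 → exclude; stop.
Optimal diet: small mussels — 1 of 3 types.

1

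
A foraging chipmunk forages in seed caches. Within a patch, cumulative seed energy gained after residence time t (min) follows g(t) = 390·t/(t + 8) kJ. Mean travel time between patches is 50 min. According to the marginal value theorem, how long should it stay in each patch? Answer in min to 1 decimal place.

20.0 min

By the marginal value theorem, leave when the instantaneous gain rate g'(t) equals the habitat-wide average g(t)/(T + t).
g'(t) = 390·8/(t + 8)². Setting 390·8/(t+8)² = 390t/[(t+8)(50+t)] gives 8(50+t) = t(t+8), so t² = 8×50 = 400.
t* = √400 = 20 min.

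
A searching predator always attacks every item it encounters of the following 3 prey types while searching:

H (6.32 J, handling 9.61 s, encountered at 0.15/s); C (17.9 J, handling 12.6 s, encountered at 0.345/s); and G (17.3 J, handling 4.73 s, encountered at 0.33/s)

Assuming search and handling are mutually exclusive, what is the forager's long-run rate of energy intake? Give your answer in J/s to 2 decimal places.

1.54 J/s

Energy encountered per unit search time: 0.15×6.32 + 0.345×17.9 + 0.33×17.3 = 12.83 J/s.
Handling time per unit search time: 0.15×9.61 + 0.345×12.6 + 0.33×4.73 = 7.349.
Rate = 12.83/(1 + 7.349) = 1.537 J/s.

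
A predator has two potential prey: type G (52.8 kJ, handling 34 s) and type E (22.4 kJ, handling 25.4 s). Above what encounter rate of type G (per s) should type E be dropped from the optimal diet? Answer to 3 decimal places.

0.039 per s

Drop type E once their profitability E₂/h₂ falls below the rate achievable on type G alone: E₂/h₂ = λE₁/(1 + λh₁).
Solve for λ: λE₁h₂ = E₂(1 + λh₁) → λ(E₁h₂ − E₂h₁) = E₂ → λ = E₂/(E₁h₂ − E₂h₁).
λ = 22.4/(52.8×25.4 − 22.4×34) = 22.4/579.5 = 0.03865 per s.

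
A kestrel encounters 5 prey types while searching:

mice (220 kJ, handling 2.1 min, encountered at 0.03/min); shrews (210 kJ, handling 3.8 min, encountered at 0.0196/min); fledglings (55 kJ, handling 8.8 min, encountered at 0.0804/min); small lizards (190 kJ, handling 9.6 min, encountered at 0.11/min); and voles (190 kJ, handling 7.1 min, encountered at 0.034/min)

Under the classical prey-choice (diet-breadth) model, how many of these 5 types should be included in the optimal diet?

Profitabilities (E/h, kJ/min): mice 105, shrews 55.3, voles 26.8, small lizards 19.8, fledglings 6.25. Add prey in this order while the next type's profitability exceeds the intake rate on those already taken.
Rate on top 1: 6.209. shrews: 55.3 > 6.209 → include.
Rate on top 2: 9.421. voles: 26.8 > 9.421 → include.
Rate on top 3: 12.46. small lizards: 19.8 > 12.46 → include.
Rate on top 4: 15.64. fledglings: 6.25 < 15.64 → exclude; stop.
Optimal diet: mice, shrews, voles, small lizards — 4 of 5 types.

4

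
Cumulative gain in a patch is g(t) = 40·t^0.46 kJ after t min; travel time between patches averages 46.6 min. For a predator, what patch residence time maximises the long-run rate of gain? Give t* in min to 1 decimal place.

39.7 min

Optimal t* satisfies g'(t*) = g(t*)/(T + t*).
g'(t) = 0.46·40·t^-0.54. Setting 0.46·40·t^-0.54 = 40·t^0.46/(46.6+t) gives 0.46(46.6+t) = t, so 0.54·t = 0.46×46.6.
t* = 0.46×46.6/0.54 = 39.7 min.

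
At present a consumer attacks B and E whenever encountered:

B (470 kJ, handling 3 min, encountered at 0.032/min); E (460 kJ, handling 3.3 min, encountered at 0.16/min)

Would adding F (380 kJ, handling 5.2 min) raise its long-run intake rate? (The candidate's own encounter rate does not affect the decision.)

On B and E alone, R = ΣλE/(1+Σλh) = 88.64/1.624 = 54.58 kJ/min.
F: E/h = 380/5.2 = 73.08 kJ/min.
73.08 > 54.58, so adding F raises the average — include it.

Yes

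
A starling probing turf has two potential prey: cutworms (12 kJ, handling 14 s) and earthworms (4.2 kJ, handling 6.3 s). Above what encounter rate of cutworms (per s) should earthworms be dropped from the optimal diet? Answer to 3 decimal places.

The zero-one rule: include earthworms iff E₂/h₂ > λE₁/(1+λh₁). Equality gives the switch point.
λE₁h₂ = E₂ + λE₂h₁ ⇒ λ = E₂/(E₁h₂ − E₂h₁) = 4.2/(75.6 − 58.8) = 0.25 per s.

0.250 per s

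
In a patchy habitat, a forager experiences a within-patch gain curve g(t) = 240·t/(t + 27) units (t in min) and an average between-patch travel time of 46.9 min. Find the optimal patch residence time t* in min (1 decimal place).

Optimal t* satisfies g'(t*) = g(t*)/(T + t*).
g'(t) = 240·27/(t + 27)². Setting 240·27/(t+27)² = 240t/[(t+27)(46.9+t)] gives 27(46.9+t) = t(t+27), so t² = 27×46.9 = 1266.
t* = √1266 = 35.59 min.

35.6 min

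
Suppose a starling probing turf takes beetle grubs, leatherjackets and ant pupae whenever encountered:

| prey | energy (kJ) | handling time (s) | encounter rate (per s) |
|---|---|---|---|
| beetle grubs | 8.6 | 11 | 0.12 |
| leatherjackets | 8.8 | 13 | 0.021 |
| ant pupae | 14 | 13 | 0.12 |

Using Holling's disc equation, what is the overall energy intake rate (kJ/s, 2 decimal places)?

0.70 kJ/s

R = Σλ_iE_i / (1 + Σλ_ih_i)
Numerator: 0.12×8.6 + 0.021×8.8 + 0.12×14 = 2.897
Denominator: 1 + 0.12×11 + 0.021×13 + 0.12×13 = 4.153
R = 2.897/4.153 = 0.6975 kJ/s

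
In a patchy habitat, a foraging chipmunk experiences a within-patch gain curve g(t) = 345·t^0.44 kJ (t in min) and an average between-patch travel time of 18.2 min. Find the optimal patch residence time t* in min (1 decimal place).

14.3 min

Maximise g(t)/(T+t): set derivative to zero → g'(t)(T+t) = g(t).
g'(t) = 0.44·345·t^-0.56. Setting 0.44·345·t^-0.56 = 345·t^0.44/(18.2+t) gives 0.44(18.2+t) = t, so 0.56·t = 0.44×18.2.
t* = 0.44×18.2/0.56 = 14.3 min.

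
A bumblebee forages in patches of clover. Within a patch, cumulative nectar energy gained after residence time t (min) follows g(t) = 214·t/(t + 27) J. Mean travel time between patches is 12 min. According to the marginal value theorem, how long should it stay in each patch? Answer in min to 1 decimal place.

By the marginal value theorem, leave when the instantaneous gain rate g'(t) equals the habitat-wide average g(t)/(T + t).
g'(t) = 214·27/(t + 27)². Setting 214·27/(t+27)² = 214t/[(t+27)(12+t)] gives 27(12+t) = t(t+27), so t² = 27×12 = 324.
t* = √324 = 18 min.

18.0 min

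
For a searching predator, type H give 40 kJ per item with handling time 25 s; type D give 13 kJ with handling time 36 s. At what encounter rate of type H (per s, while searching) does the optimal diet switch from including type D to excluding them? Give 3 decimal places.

The zero-one rule: include type D iff E₂/h₂ > λE₁/(1+λh₁). Equality gives the switch point.
λE₁h₂ = E₂ + λE₂h₁ ⇒ λ = E₂/(E₁h₂ − E₂h₁) = 13/(1440 − 325) = 0.01166 per s.

0.012 per s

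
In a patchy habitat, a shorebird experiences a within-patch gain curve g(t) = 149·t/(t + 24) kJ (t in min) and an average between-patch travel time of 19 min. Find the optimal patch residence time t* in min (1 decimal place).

Optimal t* satisfies g'(t*) = g(t*)/(T + t*).
g'(t) = 149·24/(t + 24)². Setting 149·24/(t+24)² = 149t/[(t+24)(19+t)] gives 24(19+t) = t(t+24), so t² = 24×19 = 456.
t* = √456 = 21.35 min.

21.4 min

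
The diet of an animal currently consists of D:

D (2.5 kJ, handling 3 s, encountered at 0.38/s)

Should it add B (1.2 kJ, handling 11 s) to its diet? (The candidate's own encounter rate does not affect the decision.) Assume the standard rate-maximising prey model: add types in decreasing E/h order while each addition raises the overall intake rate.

Current rate: (0.38×2.5)/(1 + 0.38×3) = 0.4439 kJ/s.
B: E/h = 1.2/11 = 0.1091 kJ/s.
Since 0.1091 < R, time spent handling B is better spent searching.

No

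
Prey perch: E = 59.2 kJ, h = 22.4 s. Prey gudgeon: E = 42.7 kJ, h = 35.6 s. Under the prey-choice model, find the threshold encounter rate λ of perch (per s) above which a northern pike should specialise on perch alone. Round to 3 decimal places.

Drop gudgeon once their profitability E₂/h₂ falls below the rate achievable on perch alone: E₂/h₂ = λE₁/(1 + λh₁).
Solve for λ: λE₁h₂ = E₂(1 + λh₁) → λ(E₁h₂ − E₂h₁) = E₂ → λ = E₂/(E₁h₂ − E₂h₁).
λ = 42.7/(59.2×35.6 − 42.7×22.4) = 42.7/1151 = 0.0371 per s.

0.037 per s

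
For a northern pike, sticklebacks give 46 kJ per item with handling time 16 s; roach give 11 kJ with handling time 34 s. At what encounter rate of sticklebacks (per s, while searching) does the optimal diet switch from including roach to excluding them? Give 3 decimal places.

0.008 per s

At the threshold, the rate on sticklebacks alone equals the profitability of roach: λ·46/(1 + λ·16) = 11/34 = 0.3235.
Rearranging, λ(46 − 0.3235×16) = 0.3235, so λ = 0.3235/40.82 = 0.007925 per s.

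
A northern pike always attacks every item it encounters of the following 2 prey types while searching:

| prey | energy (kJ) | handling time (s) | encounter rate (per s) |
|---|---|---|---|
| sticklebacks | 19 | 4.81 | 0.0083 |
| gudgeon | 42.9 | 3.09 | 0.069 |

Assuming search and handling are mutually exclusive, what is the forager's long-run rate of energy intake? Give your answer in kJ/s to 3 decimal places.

2.488 kJ/s

R = Σλ_iE_i / (1 + Σλ_ih_i)
Numerator: 0.0083×19 + 0.069×42.9 = 3.118
Denominator: 1 + 0.0083×4.81 + 0.069×3.09 = 1.253
R = 3.118/1.253 = 2.488 kJ/s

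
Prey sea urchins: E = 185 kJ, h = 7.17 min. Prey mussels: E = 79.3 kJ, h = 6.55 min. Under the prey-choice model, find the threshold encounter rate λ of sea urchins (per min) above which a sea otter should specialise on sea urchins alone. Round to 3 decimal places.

0.123 per min

The zero-one rule: include mussels iff E₂/h₂ > λE₁/(1+λh₁). Equality gives the switch point.
λE₁h₂ = E₂ + λE₂h₁ ⇒ λ = E₂/(E₁h₂ − E₂h₁) = 79.3/(1212 − 568.6) = 0.1233 per min.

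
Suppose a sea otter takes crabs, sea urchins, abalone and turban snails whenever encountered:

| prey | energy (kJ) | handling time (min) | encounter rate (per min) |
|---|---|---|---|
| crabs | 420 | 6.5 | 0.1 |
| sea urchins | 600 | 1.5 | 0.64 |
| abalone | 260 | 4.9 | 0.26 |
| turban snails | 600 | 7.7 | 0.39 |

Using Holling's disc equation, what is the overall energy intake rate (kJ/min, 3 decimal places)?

105.648 kJ/min

R = Σλ_iE_i / (1 + Σλ_ih_i)
Numerator: 0.1×420 + 0.64×600 + 0.26×260 + 0.39×600 = 727.6
Denominator: 1 + 0.1×6.5 + 0.64×1.5 + 0.26×4.9 + 0.39×7.7 = 6.887
R = 727.6/6.887 = 105.6 kJ/min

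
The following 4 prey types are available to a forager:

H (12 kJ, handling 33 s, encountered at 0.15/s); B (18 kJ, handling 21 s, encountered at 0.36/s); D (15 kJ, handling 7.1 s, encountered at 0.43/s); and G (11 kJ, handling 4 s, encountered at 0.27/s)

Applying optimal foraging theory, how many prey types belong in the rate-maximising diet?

Rank by E/h (kJ/s): G 2.75, D 2.11, B 0.857, H 0.364. Include each in turn until the next type's E/h falls below the running intake rate.
Rate on top 1: 1.428. D: 2.11 > 1.428 → include.
Rate on top 2: 1.835. B: 0.857 < 1.835 → exclude; stop.
Optimal diet: G, D — 2 of 4 types.

2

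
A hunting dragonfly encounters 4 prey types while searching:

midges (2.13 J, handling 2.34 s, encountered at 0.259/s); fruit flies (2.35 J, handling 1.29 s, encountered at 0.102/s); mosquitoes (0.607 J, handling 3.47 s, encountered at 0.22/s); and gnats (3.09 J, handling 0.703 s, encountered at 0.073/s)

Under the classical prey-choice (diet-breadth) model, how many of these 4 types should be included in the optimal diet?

3

Profitabilities (E/h, J/s): gnats 4.4, fruit flies 1.82, midges 0.91, mosquitoes 0.175. Add prey in this order while the next type's profitability exceeds the intake rate on those already taken.
Rate on top 1: 0.2146. fruit flies: 1.82 > 0.2146 → include.
Rate on top 2: 0.3933. midges: 0.91 > 0.3933 → include.
Rate on top 3: 0.5685. mosquitoes: 0.175 < 0.5685 → exclude; stop.
Optimal diet: gnats, fruit flies, midges — 3 of 4 types.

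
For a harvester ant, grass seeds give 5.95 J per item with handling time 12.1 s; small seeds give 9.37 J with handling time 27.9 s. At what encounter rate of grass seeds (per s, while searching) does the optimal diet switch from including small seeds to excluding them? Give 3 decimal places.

0.178 per s

Drop small seeds once their profitability E₂/h₂ falls below the rate achievable on grass seeds alone: E₂/h₂ = λE₁/(1 + λh₁).
Solve for λ: λE₁h₂ = E₂(1 + λh₁) → λ(E₁h₂ − E₂h₁) = E₂ → λ = E₂/(E₁h₂ − E₂h₁).
λ = 9.37/(5.95×27.9 − 9.37×12.1) = 9.37/52.63 = 0.178 per s.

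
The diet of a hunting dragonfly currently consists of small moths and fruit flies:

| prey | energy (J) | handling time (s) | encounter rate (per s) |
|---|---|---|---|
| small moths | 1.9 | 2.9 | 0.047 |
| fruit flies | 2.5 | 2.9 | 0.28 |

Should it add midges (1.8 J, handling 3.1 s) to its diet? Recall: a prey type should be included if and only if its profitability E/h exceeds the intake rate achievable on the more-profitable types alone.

Yes

On small moths and fruit flies alone, R = ΣλE/(1+Σλh) = 0.7893/1.948 = 0.4051 J/s.
midges: E/h = 1.8/3.1 = 0.5806 J/s.
0.5806 > 0.4051, so adding midges raises the average — include it.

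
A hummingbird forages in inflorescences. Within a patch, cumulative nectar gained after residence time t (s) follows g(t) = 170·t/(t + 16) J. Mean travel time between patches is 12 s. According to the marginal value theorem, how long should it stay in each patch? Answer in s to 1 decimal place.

Optimal t* satisfies g'(t*) = g(t*)/(T + t*).
g'(t) = 170·16/(t + 16)². Setting 170·16/(t+16)² = 170t/[(t+16)(12+t)] gives 16(12+t) = t(t+16), so t² = 16×12 = 192.
t* = √192 = 13.86 s.

13.9 s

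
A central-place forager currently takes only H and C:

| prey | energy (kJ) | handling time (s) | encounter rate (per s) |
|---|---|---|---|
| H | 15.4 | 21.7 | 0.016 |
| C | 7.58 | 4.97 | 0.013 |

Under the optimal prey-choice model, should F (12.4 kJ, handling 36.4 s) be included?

On H and C alone, R = ΣλE/(1+Σλh) = 0.3449/1.412 = 0.2443 kJ/s.
F: E/h = 12.4/36.4 = 0.3407 kJ/s.
Since 0.3407 > R, including F increases the long-run rate.

Yes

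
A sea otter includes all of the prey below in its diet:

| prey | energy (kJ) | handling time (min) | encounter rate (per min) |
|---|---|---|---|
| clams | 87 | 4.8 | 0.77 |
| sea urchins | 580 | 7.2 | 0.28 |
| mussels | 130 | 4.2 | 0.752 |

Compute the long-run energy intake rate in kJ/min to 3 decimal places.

33.145 kJ/min

R = (0.77×87 + 0.28×580 + 0.752×130) / (1 + 0.77×4.8 + 0.28×7.2 + 0.752×4.2) = 327.1/9.87 = 33.14 kJ/min.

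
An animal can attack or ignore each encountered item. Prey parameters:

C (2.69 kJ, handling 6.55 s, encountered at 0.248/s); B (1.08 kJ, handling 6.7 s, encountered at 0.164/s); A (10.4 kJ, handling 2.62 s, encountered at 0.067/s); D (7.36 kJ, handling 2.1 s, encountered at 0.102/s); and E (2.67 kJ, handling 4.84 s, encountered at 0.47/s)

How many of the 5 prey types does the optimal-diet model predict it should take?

Rank by E/h (kJ/s): A 3.97, D 3.5, E 0.552, C 0.411, B 0.161. Include each in turn until the next type's E/h falls below the running intake rate.
Rate on top 1: 0.5927. D: 3.5 > 0.5927 → include.
Rate on top 2: 1.042. E: 0.552 < 1.042 → exclude; stop.
Optimal diet: A, D — 2 of 5 types.

2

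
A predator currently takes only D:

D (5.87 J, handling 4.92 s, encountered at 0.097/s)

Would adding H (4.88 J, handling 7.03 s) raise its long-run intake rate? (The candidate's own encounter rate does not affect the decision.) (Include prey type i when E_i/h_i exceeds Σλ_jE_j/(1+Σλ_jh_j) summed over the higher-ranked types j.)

Yes

Current rate: (0.097×5.87)/(1 + 0.097×4.92) = 0.3854 J/s.
Profitability of H: 4.88/7.03 = 0.6942 J/s.
Since 0.6942 > R, including H increases the long-run rate.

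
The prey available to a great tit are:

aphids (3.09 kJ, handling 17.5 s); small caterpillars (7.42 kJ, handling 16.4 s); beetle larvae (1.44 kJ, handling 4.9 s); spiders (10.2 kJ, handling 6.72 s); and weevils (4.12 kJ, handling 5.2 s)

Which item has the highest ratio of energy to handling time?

spiders

In descending order of E/h:
spiders: 10.2/6.72 = 1.52 kJ/s
weevils: 4.12/5.2 = 0.792 kJ/s
small caterpillars: 7.42/16.4 = 0.452 kJ/s
beetle larvae: 1.44/4.9 = 0.294 kJ/s
aphids: 3.09/17.5 = 0.177 kJ/s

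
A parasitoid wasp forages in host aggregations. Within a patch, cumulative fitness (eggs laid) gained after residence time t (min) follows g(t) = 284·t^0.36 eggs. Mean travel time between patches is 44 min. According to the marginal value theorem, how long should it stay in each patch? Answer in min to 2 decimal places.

24.75 min

Maximise g(t)/(T+t): set derivative to zero → g'(t)(T+t) = g(t).
g'(t) = 0.36·284·t^-0.64. Setting 0.36·284·t^-0.64 = 284·t^0.36/(44+t) gives 0.36(44+t) = t, so 0.64·t = 0.36×44.
t* = 0.36×44/0.64 = 24.75 min.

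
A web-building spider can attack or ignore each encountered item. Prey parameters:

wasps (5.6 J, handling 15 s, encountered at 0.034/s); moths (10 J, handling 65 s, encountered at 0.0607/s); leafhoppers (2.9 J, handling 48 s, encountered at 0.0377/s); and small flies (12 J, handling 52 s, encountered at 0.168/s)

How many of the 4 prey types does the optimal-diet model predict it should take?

Rank by E/h (J/s): wasps 0.373, small flies 0.231, moths 0.154, leafhoppers 0.0604. Include each in turn until the next type's E/h falls below the running intake rate.
Rate on top 1: 0.1261. small flies: 0.231 > 0.1261 → include.
Rate on top 2: 0.2153. moths: 0.154 < 0.2153 → exclude; stop.
Optimal diet: wasps, small flies — 2 of 4 types.

2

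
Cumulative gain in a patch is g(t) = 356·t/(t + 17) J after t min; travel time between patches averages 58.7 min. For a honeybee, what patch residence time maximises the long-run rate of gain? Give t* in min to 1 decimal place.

Maximise g(t)/(T+t): set derivative to zero → g'(t)(T+t) = g(t).
g'(t) = 356·17/(t + 17)². Setting 356·17/(t+17)² = 356t/[(t+17)(58.7+t)] gives 17(58.7+t) = t(t+17), so t² = 17×58.7 = 997.9.
t* = √997.9 = 31.59 min.

31.6 min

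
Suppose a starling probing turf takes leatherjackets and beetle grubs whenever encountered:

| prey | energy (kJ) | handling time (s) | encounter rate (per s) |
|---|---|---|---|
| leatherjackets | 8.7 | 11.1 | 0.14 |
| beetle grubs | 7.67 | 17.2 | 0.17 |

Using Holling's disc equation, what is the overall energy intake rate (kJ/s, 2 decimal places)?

0.46 kJ/s

R = Σλ_iE_i / (1 + Σλ_ih_i)
Numerator: 0.14×8.7 + 0.17×7.67 = 2.522
Denominator: 1 + 0.14×11.1 + 0.17×17.2 = 5.478
R = 2.522/5.478 = 0.4604 kJ/s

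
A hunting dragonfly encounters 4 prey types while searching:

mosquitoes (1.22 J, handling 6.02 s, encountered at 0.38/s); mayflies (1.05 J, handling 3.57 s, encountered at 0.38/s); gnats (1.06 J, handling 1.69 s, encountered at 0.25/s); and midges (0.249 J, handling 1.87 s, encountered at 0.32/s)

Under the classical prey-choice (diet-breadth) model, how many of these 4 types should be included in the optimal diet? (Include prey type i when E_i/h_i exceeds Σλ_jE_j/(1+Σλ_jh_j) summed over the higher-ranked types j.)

2

Profitabilities (E/h, J/s): gnats 0.627, mayflies 0.294, mosquitoes 0.203, midges 0.133. Add prey in this order while the next type's profitability exceeds the intake rate on those already taken.
Rate on top 1: 0.1863. mayflies: 0.294 > 0.1863 → include.
Rate on top 2: 0.2389. mosquitoes: 0.203 < 0.2389 → exclude; stop.
Optimal diet: gnats, mayflies — 2 of 4 types.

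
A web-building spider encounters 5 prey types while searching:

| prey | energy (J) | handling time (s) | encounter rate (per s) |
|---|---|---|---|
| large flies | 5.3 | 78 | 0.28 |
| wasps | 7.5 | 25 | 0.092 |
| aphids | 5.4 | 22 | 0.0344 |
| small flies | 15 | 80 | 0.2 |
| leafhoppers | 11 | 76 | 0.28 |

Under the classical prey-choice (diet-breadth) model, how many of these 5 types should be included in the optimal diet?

2

Profitabilities (E/h, J/s): wasps 0.3, aphids 0.245, small flies 0.188, leafhoppers 0.145, large flies 0.0679. Add prey in this order while the next type's profitability exceeds the intake rate on those already taken.
Rate on top 1: 0.2091. aphids: 0.245 > 0.2091 → include.
Rate on top 2: 0.2159. small flies: 0.188 < 0.2159 → exclude; stop.
Optimal diet: wasps, aphids — 2 of 5 types.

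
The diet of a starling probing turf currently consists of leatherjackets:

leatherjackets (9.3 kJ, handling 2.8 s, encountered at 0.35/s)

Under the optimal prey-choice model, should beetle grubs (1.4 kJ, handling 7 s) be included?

Current rate: (0.35×9.3)/(1 + 0.35×2.8) = 1.644 kJ/s.
Profitability of beetle grubs: 1.4/7 = 0.2 kJ/s.
0.2 < 1.644, so adding beetle grubs would lower the average — exclude it.

No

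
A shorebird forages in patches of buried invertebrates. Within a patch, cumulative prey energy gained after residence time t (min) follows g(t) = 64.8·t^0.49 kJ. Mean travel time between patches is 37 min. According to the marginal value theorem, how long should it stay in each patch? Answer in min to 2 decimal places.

35.55 min

Maximise g(t)/(T+t): set derivative to zero → g'(t)(T+t) = g(t).
g'(t) = 0.49·64.8·t^-0.51. Setting 0.49·64.8·t^-0.51 = 64.8·t^0.49/(37+t) gives 0.49(37+t) = t, so 0.51·t = 0.49×37.
t* = 0.49×37/0.51 = 35.55 min.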